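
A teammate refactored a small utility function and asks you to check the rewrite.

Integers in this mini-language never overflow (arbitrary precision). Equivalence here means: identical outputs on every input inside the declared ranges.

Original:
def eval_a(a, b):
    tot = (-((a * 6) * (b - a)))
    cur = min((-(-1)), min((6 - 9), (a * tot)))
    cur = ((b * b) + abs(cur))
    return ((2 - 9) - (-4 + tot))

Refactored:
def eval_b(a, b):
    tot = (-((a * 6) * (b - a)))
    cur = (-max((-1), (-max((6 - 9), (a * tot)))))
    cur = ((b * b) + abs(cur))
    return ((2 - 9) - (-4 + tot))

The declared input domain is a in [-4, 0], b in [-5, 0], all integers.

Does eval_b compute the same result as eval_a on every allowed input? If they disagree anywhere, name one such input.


Equivalent. Although `min((6 - 9), (a * tot))` became `max((6 - 9), (a * tot))`, no input in the stated domain can expose it.
Every one of the 30 inputs gives matching results.
Spot check at a=0, b=-5 — eval_a: tot=0, then cur=-3, then cur=28, then returns -3. eval_b: tot=0, then cur=0, then cur=25, then returns -3. Both give -3.
verdict: equivalent


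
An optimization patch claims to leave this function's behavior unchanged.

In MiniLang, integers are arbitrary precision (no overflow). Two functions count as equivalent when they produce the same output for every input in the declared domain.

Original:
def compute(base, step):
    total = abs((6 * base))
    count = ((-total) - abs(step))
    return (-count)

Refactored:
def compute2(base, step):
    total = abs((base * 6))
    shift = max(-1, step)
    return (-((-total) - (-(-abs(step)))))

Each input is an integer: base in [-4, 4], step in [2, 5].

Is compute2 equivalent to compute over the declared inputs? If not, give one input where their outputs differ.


Equivalent — the differences include constant usage differs, plus local variable names differ, plus min/max/abs usage differs, yet no declared input distinguishes the two.
Spot check at base=-4, step=2 — compute: total = 24; count = -26; return 26. compute2: total = 24; shift = 2; return 26. Both give 26.
Every one of the 36 inputs gives matching results.
verdict: equivalent


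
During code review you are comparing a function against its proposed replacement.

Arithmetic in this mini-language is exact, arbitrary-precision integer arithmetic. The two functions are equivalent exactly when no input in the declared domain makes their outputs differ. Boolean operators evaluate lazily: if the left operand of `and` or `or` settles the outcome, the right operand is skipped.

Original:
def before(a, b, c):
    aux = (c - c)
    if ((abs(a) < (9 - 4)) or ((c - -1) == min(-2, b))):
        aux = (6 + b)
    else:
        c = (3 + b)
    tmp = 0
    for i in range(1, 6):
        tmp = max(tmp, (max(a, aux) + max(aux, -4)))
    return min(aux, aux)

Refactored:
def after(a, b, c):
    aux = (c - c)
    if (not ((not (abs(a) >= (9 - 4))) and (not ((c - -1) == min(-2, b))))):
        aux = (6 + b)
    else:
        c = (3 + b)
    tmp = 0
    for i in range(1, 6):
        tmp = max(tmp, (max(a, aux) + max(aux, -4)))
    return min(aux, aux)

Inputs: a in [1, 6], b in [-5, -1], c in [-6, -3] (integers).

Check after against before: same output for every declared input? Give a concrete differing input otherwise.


Consider the input a=1, b=-5, c=-5.
before: aux := 0 | ((abs(a) < (9 - 4)) or ((c - -1) == min(-2, b))): true | aux := 1 | tmp := 0 | iter i=1: | tmp := 2 | iter i=2: | tmp := 2 | iter i=3: | tmp := 2 | iter i=4: | tmp := 2 | iter i=5: | tmp := 2 | result 1
after: aux := 0 | (not ((not (abs(a) >= (9 - 4))) and (not ((c - -1) == min(-2, b))))): false | c := -2 | tmp := 0 | iter i=1: | tmp := 1 | iter i=2: | tmp := 1 | iter i=3: | tmp := 1 | iter i=4: | tmp := 1 | iter i=5: | tmp := 1 | result 0
1 and 0 differ, so these are not the same function on this domain.
verdict: not equivalent; witness: a=1, b=-5, c=-5


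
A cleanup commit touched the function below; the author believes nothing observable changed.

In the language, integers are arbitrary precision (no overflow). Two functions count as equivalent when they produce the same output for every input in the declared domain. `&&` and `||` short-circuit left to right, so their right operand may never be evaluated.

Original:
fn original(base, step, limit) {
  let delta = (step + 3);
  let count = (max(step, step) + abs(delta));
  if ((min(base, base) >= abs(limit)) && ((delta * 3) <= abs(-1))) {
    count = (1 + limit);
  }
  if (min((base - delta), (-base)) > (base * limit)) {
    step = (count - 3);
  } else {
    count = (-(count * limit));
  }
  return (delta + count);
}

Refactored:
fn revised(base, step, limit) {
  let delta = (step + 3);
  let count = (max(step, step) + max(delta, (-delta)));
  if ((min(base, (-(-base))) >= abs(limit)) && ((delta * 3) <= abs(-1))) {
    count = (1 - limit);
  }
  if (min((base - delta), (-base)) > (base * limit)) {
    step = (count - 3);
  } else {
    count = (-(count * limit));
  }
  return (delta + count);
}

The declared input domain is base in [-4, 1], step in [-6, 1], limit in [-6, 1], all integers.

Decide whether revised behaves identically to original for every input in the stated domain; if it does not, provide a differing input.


At base=1, step=-6, limit=-1: original gives -3, revised gives -1.
verdict: not equivalent; witness: base=1, step=-6, limit=-1


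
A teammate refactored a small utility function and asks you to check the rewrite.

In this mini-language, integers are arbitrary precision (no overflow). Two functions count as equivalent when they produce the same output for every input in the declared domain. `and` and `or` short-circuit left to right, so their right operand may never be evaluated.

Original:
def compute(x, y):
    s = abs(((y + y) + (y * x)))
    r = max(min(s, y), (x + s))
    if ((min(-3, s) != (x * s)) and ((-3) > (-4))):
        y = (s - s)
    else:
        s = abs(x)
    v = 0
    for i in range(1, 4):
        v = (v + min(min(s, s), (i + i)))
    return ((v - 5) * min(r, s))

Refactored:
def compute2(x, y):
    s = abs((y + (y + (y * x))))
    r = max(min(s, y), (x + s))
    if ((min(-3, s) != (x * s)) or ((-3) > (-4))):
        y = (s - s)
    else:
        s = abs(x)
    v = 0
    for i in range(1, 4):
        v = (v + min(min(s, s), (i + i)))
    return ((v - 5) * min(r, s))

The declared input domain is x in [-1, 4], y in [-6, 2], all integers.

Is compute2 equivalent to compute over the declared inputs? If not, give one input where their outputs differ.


The rewrite breaks on x=-1, y=-3, where the results are -2 and 6.
compute: s=3, then r=2, then ((min(-3, s) != (x * s)) and ((-3) > (-4))) is false, then s=1, then v=0, then (i=1), then v=1, then (i=2), then v=2, then (i=3), then v=3, then returns -2
compute2: s=3, then r=2, then ((min(-3, s) != (x * s)) or ((-3) > (-4))) is true, then y=0, then v=0, then (i=1), then v=2, then (i=2), then v=5, then (i=3), then v=8, then returns 6
verdict: not equivalent; witness: x=-1, y=-3


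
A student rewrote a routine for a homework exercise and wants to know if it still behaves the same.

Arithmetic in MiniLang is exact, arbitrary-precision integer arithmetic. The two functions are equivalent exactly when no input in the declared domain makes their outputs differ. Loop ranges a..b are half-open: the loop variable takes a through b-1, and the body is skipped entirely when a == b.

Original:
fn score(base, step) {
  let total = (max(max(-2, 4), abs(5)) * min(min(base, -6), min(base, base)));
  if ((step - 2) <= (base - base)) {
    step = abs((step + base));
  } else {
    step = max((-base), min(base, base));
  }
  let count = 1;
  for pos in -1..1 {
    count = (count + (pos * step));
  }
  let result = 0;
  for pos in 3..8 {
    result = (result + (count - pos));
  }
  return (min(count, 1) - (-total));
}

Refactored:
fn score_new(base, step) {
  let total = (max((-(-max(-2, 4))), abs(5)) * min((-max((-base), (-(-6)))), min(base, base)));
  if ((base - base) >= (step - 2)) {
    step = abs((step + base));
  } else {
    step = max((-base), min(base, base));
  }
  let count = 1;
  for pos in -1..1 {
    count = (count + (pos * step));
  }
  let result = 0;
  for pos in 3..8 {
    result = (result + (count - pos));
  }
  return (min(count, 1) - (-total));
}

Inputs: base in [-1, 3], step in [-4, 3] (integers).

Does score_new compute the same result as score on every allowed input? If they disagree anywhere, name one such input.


Behavior is preserved: although min/max/abs usage differs; and comparison usage differs, the outputs never diverge.
As a probe, take base=2, step=1: score runs total := -30 | ((step - 2) <= (base - base)): true | step := 3 | count := 1 | iter pos=-1: | count := -2 | iter pos=0: | count := -2 | result := 0 | iter pos=3: | result := -5 | iter pos=4: | result := -11 | iter pos=5: | result := -18 | iter pos=6: | result := -26 | iter pos=7: | result := -35 | result -32; score_new runs total := -30 | ((base - base) >= (step - 2)): true | step := 3 | count := 1 | iter pos=-1: | count := -2 | iter pos=0: | count := -2 | result := 0 | iter pos=3: | result := -5 | iter pos=4: | result := -11 | iter pos=5: | result := -18 | iter pos=6: | result := -26 | iter pos=7: | result := -35 | result -32; both end at -32.
An exhaustive pass over the 40 declared inputs shows identical outputs.
verdict: equivalent


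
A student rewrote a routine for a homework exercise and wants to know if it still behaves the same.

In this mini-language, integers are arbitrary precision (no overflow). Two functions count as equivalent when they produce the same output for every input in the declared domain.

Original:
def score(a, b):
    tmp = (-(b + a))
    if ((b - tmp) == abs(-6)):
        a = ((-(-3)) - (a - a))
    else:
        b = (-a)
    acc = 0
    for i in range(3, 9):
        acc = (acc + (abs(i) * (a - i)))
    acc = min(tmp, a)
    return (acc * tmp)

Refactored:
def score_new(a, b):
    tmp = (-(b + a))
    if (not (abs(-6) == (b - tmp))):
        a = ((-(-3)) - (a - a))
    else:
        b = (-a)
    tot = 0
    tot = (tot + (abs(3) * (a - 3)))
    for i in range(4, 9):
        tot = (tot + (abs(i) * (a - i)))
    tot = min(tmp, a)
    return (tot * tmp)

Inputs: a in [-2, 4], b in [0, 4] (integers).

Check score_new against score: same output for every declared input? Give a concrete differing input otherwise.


These are not equivalent — on a=-2, b=0 the outputs split (-4 vs 4).
score: tmp := 2 | ((b - tmp) == abs(-6)): false | b := 2 | acc := 0 | iter i=3: | acc := -15 | iter i=4: | acc := -39 | iter i=5: | acc := -74 | iter i=6: | acc := -122 | iter i=7: | acc := -185 | iter i=8: | acc := -265 | acc := -2 | result -4
score_new: tmp := 2 | (not (abs(-6) == (b - tmp))): true | a := 3 | tot := 0 | tot := 0 | iter i=4: | tot := -4 | iter i=5: | tot := -14 | iter i=6: | tot := -32 | iter i=7: | tot := -60 | iter i=8: | tot := -100 | tot := 2 | result 4
verdict: not equivalent; witness: a=-2, b=0


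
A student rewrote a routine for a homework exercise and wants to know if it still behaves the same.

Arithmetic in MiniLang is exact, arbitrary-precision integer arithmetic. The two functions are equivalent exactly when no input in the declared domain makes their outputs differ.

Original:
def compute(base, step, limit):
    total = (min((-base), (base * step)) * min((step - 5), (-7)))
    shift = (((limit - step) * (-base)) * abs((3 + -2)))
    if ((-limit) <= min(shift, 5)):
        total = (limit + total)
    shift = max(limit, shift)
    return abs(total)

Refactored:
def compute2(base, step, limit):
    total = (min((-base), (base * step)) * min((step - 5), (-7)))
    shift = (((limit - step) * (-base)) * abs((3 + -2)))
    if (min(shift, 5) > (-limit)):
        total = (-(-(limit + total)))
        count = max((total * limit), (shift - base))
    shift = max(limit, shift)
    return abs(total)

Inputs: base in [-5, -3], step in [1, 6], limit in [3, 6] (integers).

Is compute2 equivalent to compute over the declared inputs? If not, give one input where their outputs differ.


Take base=-5, step=6, limit=5.
compute: total = 210; shift = -5; ((-limit) <= min(shift, 5)) -> true; total = 215; shift = 5; return 215
compute2: total = 210; shift = -5; (min(shift, 5) > (-limit)) -> false; shift = 5; return 210
215 vs 210 — the two versions disagree here.
verdict: not equivalent; witness: base=-5, step=6, limit=5


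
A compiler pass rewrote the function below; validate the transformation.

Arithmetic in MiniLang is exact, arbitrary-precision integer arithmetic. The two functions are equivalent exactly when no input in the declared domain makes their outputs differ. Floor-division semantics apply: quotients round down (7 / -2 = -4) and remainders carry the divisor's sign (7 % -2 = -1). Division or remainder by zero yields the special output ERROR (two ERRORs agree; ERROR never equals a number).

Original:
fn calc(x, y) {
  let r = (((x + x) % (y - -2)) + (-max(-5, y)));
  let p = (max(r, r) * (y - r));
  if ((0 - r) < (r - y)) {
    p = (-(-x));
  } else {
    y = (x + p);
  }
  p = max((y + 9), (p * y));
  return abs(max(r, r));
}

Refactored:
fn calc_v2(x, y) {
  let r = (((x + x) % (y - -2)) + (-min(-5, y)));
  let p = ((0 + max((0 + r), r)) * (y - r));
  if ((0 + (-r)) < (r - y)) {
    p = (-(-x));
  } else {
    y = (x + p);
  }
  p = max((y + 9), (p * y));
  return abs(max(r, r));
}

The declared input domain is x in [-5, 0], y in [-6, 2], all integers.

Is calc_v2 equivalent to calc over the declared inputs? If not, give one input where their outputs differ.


These are not equivalent — on x=-5, y=-6 the outputs split (3 vs 4).
calc: r = 3; p = -27; ((0 - r) < (r - y)) -> true; p = -5; p = 30; return 3
calc_v2: r = 4; p = -40; ((0 + (-r)) < (r - y)) -> true; p = -5; p = 30; return 4
verdict: not equivalent; witness: x=-5, y=-6


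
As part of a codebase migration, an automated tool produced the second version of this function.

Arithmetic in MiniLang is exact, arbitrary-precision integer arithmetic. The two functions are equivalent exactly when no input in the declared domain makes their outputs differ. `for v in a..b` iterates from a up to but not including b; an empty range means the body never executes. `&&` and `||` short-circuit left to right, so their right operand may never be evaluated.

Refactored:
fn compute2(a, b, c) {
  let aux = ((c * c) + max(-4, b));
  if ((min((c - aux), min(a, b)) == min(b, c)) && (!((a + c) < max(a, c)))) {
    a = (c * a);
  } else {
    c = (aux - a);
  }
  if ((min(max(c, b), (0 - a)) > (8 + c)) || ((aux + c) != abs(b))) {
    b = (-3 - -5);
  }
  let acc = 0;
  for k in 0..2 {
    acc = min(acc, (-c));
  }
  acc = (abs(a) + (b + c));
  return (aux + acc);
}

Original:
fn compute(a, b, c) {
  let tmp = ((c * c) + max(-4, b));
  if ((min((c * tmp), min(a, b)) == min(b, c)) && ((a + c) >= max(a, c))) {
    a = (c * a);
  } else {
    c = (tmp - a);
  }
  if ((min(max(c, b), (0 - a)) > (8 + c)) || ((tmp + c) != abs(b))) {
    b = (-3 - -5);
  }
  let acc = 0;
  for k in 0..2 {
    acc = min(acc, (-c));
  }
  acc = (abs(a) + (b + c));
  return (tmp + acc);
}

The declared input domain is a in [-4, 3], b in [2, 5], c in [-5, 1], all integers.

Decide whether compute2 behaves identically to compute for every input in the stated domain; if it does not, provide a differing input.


Evaluate both at a=0, b=2, c=0.
compute: tmp = 2; ((min((c * tmp), min(a, b)) == min(b, c)) && ((a + c) >= max(a, c))) -> true; a = 0; ((min(max(c, b), (0 - a)) > (8 + c)) || ((tmp + c) != abs(b))) -> false; acc = 0; [k=0]; acc = 0; [k=1]; acc = 0; acc = 2; return 4
compute2: aux = 2; ((min((c - aux), min(a, b)) == min(b, c)) && (!((a + c) < max(a, c)))) -> false; c = 2; ((min(max(c, b), (0 - a)) > (8 + c)) || ((aux + c) != abs(b))) -> true; b = 2; acc = 0; [k=0]; acc = -2; [k=1]; acc = -2; acc = 4; return 6
4 against 6: the behavior changed.
verdict: not equivalent; witness: a=0, b=2, c=0


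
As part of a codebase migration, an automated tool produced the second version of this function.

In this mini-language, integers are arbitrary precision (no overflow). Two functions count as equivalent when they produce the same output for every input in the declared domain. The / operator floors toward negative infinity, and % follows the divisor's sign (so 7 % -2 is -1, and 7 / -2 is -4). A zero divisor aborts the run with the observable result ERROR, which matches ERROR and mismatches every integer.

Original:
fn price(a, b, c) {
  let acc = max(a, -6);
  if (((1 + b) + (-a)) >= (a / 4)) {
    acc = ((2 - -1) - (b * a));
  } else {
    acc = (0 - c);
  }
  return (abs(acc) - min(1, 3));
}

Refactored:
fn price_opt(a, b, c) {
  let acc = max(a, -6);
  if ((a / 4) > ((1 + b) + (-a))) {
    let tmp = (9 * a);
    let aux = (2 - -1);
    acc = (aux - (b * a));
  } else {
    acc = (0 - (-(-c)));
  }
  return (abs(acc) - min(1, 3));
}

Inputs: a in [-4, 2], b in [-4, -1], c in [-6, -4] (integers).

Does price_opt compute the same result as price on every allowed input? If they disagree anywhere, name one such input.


Consider the input a=-4, b=-4, c=-6.
price: acc becomes -4; next (((1 + b) + (-a)) >= (a / 4)) evaluates to true; next acc becomes -13; next final value 12
price_opt: acc becomes -4; next ((a / 4) > ((1 + b) + (-a))) evaluates to false; next acc becomes 6; next final value 5
12 and 5 differ, so these are not the same function on this domain.
verdict: not equivalent; witness: a=-4, b=-4, c=-6


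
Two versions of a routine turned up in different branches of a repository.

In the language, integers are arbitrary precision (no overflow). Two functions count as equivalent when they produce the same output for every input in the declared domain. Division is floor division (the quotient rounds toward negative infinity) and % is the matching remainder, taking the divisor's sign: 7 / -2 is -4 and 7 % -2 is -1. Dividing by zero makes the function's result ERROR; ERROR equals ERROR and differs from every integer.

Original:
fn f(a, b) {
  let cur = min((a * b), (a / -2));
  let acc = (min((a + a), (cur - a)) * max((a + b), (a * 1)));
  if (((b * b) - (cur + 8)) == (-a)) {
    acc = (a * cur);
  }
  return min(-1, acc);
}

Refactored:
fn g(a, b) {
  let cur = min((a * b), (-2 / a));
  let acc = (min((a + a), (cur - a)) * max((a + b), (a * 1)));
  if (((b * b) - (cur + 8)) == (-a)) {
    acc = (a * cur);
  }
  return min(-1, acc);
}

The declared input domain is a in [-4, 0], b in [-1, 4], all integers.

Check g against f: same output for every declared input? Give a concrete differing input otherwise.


These are not equivalent — on a=0, b=-1 the outputs split (-1 vs ERROR).
f: cur = 0; acc = 0; (((b * b) - (cur + 8)) == (-a)) -> false; return -1
g: division by zero -> ERROR
verdict: not equivalent; witness: a=0, b=-1


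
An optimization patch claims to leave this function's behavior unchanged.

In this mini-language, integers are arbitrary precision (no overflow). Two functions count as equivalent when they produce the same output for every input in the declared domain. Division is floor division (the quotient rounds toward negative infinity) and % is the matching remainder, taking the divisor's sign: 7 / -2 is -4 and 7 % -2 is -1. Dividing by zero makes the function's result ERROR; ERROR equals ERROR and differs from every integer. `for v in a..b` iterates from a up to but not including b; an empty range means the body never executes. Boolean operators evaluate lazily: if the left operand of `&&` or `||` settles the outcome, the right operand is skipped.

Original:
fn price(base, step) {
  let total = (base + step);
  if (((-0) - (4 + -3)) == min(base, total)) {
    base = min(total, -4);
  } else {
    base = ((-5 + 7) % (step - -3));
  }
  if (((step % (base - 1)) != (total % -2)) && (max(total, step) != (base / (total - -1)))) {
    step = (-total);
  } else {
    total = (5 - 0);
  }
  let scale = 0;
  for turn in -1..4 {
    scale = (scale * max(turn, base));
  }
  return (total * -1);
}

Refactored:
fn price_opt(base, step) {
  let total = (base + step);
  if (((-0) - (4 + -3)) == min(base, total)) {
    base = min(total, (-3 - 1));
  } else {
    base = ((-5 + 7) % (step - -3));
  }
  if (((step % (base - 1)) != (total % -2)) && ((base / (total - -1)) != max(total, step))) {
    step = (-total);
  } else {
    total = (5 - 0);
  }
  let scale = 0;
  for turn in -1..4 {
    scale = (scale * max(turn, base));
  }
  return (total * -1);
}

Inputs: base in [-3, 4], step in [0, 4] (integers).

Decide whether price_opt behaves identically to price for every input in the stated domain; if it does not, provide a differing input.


Differences: constant usage differs, plus arithmetic usage differs — yet all 40 inputs agree.
verdict: equivalent


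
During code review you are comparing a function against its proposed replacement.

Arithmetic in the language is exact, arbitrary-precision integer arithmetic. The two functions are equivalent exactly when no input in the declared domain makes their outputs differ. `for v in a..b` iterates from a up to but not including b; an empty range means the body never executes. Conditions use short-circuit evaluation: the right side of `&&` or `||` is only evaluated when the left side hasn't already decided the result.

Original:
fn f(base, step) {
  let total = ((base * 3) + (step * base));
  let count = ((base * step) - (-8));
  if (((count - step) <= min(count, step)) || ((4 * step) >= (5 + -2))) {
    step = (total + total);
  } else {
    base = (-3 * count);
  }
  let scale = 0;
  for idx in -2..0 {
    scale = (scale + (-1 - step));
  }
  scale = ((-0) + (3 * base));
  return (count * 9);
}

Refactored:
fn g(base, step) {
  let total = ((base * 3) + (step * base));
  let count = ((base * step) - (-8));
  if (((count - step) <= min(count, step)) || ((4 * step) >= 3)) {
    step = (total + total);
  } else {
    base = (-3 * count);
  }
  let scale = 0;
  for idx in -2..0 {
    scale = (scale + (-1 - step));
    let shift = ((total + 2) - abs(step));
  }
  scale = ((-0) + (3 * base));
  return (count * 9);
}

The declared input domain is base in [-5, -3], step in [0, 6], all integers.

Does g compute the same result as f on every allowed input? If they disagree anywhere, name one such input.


Changes here: statement counts differ, and min/max/abs usage differs, and constant usage differs, and local variable names differ, and arithmetic usage differs; the full 21-point sweep finds no disagreement.
verdict: equivalent


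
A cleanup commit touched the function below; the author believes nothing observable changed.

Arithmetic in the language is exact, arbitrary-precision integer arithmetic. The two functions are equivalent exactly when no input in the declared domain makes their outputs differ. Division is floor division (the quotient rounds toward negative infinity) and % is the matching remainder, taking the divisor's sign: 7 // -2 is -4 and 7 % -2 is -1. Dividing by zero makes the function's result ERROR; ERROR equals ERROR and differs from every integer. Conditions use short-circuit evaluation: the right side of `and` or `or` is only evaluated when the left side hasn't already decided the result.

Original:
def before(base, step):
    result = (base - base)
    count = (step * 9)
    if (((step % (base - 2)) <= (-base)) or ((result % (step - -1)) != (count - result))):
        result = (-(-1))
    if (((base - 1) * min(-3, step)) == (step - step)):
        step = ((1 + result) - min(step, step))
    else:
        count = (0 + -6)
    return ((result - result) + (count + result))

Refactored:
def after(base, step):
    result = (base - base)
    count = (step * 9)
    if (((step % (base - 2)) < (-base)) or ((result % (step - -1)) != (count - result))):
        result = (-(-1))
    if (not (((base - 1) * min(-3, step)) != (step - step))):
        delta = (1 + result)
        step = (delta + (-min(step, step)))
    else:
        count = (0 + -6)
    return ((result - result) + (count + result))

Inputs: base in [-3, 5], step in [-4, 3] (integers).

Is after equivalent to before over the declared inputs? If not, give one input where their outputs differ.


There is a counterexample at base=0, step=0: -5 on one side, -6 on the other.
before: result becomes 0; next count becomes 0; next (((step % (base - 2)) <= (-base)) or ((result % (step - -1)) != (count - result))) evaluates to true; next result becomes 1; next (((base - 1) * min(-3, step)) == (step - step)) evaluates to false; next count becomes -6; next final value -5
after: result becomes 0; next count becomes 0; next (((step % (base - 2)) < (-base)) or ((result % (step - -1)) != (count - result))) evaluates to false; next (not (((base - 1) * min(-3, step)) != (step - step))) evaluates to false; next count becomes -6; next final value -6
verdict: not equivalent; witness: base=0, step=0


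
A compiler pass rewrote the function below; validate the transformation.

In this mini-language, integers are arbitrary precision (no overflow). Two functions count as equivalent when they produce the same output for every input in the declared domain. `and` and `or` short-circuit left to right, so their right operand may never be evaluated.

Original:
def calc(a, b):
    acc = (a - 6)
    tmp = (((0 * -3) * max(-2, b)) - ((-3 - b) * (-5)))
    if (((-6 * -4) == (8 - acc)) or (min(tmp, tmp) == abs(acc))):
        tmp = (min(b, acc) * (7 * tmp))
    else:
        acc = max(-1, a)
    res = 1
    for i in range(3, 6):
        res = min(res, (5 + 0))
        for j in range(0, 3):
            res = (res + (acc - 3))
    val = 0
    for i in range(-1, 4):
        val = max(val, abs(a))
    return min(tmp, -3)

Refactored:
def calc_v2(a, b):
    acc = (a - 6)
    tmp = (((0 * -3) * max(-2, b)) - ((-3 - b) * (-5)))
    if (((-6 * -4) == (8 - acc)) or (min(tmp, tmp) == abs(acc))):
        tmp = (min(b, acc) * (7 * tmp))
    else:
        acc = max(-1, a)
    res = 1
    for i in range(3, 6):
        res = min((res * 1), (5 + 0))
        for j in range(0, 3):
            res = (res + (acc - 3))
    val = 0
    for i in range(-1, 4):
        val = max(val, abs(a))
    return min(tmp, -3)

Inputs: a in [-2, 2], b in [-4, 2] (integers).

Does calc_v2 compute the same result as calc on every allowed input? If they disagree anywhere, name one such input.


Behavior is preserved: although constant usage differs, plus arithmetic usage differs, the outputs never diverge.
One worked example (a=0, b=2) — calc: acc := -6 | tmp := -25 | (((-6 * -4) == (8 - acc)) or (min(tmp, tmp) == abs(acc))): false | acc := 0 | res := 1 | iter i=3: | res := 1 | iter j=0: | res := -2 | iter j=1: | res := -5 | iter j=2: | res := -8 | iter i=4: | res := -8 | iter j=0: | res := -11 | iter j=1: | res := -14 | iter j=2: | res := -17 | iter i=5: | res := -17 | iter j=0: | res := -20 | iter j=1: | res := -23 | iter j=2: | res := -26 | val := 0 | iter i=-1: | val := 0 | iter i=0: | val := 0 | iter i=1: | val := 0 | iter i=2: | val := 0 | iter i=3: | val := 0 | result -25; calc_v2: acc := -6 | tmp := -25 | (((-6 * -4) == (8 - acc)) or (min(tmp, tmp) == abs(acc))): false | acc := 0 | res := 1 | iter i=3: | res := 1 | iter j=0: | res := -2 | iter j=1: | res := -5 | iter j=2: | res := -8 | iter i=4: | res := -8 | iter j=0: | res := -11 | iter j=1: | res := -14 | iter j=2: | res := -17 | iter i=5: | res := -17 | iter j=0: | res := -20 | iter j=1: | res := -23 | iter j=2: | res := -26 | val := 0 | iter i=-1: | val := 0 | iter i=0: | val := 0 | iter i=1: | val := 0 | iter i=2: | val := 0 | iter i=3: | val := 0 | result -25; agreement on -25.
Checked all 35 inputs in the declared domain: the outputs agree on every one.
verdict: equivalent


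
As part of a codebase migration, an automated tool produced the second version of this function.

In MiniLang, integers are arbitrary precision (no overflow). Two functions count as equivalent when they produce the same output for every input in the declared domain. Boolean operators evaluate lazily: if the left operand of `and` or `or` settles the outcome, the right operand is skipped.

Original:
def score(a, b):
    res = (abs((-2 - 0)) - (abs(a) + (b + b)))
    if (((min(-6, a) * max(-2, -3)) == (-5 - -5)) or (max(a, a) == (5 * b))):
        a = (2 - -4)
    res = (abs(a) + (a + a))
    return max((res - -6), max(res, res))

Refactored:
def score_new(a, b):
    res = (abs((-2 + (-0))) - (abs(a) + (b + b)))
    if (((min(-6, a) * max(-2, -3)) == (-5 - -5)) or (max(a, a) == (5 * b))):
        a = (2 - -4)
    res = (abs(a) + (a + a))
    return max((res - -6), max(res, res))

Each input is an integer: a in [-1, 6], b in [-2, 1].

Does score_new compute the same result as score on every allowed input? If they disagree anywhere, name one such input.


Changes here: arithmetic usage differs; the full 32-point sweep finds no disagreement.
verdict: equivalent


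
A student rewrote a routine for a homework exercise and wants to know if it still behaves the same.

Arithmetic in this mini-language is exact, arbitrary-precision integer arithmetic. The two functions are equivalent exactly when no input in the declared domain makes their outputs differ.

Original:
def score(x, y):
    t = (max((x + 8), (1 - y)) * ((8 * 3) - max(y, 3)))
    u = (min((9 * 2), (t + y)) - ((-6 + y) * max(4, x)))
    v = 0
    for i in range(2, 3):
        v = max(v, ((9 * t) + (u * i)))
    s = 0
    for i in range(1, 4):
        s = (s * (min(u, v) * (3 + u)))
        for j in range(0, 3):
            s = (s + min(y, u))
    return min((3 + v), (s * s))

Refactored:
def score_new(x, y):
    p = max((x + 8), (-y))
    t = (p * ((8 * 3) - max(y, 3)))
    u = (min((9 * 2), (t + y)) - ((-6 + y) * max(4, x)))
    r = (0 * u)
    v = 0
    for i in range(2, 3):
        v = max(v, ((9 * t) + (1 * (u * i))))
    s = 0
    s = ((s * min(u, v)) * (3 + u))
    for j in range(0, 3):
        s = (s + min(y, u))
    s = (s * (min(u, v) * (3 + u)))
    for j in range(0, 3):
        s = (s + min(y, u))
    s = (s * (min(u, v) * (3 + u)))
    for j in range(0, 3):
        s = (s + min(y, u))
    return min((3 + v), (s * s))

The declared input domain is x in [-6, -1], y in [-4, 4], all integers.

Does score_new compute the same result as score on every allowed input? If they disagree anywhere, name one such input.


These are not equivalent — on x=-6, y=-4 the outputs split (1064 vs 875).
score: t = 105; u = 58; v = 0; [i=2]; v = 1061; s = 0; [i=1]; s = 0; [j=0]; s = -4; [j=1]; s = -8; [j=2]; s = -12; [i=2]; s = -42456; [j=0]; s = -42460; [j=1]; s = -42464; [j=2]; s = -42468; [i=3]; s = -150251784; [j=0]; s = -150251788; [j=1]; s = -150251792; [j=2]; s = -150251796; return 1064
score_new: p = 4; t = 84; u = 58; r = 0; v = 0; [i=2]; v = 872; s = 0; s = 0; [j=0]; s = -4; [j=1]; s = -8; [j=2]; s = -12; s = -42456; [j=0]; s = -42460; [j=1]; s = -42464; [j=2]; s = -42468; s = -150251784; [j=0]; s = -150251788; [j=1]; s = -150251792; [j=2]; s = -150251796; return 875
verdict: not equivalent; witness: x=-6, y=-4


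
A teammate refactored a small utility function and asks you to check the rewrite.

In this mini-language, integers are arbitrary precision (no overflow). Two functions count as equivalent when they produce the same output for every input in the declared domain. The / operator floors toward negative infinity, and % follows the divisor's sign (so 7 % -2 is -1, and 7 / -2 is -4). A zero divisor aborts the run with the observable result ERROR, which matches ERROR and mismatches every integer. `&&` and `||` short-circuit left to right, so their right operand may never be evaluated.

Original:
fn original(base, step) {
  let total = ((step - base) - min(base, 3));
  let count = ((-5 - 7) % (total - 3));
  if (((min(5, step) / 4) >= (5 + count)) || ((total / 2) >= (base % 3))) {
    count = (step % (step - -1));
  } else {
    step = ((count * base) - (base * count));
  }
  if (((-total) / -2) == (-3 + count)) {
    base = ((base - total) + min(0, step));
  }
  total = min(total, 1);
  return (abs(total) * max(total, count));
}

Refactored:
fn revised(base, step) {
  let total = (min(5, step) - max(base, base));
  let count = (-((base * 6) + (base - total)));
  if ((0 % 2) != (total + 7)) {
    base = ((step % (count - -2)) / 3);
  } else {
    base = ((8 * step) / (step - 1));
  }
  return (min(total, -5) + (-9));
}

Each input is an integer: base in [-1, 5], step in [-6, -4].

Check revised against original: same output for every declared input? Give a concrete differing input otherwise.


There is a counterexample at base=-1, step=-6: -16 on one side, -14 on the other.
original: total=-4, then count=-5, then (((min(5, step) / 4) >= (5 + count)) || ((total / 2) >= (base % 3))) is false, then step=0, then (((-total) / -2) == (-3 + count)) is false, then total=-4, then returns -16
revised: total=-5, then count=2, then ((0 % 2) != (total + 7)) is true, then base=0, then returns -14
verdict: not equivalent; witness: base=-1, step=-6


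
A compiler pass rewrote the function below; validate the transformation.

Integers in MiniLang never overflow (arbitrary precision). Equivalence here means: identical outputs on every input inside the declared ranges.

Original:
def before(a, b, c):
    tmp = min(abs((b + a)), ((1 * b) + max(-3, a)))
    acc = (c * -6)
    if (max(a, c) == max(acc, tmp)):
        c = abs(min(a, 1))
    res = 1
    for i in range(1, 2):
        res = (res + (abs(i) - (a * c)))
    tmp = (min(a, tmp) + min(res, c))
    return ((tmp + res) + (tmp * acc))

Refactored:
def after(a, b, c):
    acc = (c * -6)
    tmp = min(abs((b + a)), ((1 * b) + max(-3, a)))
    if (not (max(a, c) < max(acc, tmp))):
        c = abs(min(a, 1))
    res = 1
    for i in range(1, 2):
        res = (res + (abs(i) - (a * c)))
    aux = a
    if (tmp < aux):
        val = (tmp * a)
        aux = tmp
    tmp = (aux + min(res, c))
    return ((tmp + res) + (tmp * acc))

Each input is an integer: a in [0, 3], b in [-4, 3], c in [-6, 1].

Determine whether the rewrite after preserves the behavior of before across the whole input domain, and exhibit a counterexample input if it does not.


There is a counterexample at a=0, b=-4, c=1: 17 on one side, 22 on the other.
before: tmp = -4; acc = -6; (max(a, c) == max(acc, tmp)) -> false; res = 1; [i=1]; res = 2; tmp = -3; return 17
after: acc = -6; tmp = -4; (not (max(a, c) < max(acc, tmp))) -> true; c = 0; res = 1; [i=1]; res = 2; aux = 0; (tmp < aux) -> true; val = 0; aux = -4; tmp = -4; return 22
verdict: not equivalent; witness: a=0, b=-4, c=1


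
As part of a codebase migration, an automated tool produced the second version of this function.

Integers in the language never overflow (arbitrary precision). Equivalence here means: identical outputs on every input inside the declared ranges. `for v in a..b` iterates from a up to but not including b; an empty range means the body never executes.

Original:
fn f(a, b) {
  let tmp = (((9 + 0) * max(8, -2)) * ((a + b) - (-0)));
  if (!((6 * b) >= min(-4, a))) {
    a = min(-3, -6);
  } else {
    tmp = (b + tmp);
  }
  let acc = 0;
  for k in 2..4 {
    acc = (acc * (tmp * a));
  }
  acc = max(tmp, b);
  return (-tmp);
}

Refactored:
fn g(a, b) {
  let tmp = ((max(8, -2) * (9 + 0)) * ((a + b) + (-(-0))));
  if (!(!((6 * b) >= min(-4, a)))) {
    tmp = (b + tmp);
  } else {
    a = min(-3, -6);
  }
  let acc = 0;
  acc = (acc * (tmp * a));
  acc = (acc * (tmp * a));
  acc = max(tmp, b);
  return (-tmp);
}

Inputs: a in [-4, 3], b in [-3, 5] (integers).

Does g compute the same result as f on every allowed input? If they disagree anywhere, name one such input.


The two versions differ — the changes include arithmetic usage differs, plus local variable names differ, plus boolean connective usage differs, plus loop structure differs.
Tracing a=-3, b=1: f: tmp becomes -144; next (!((6 * b) >= min(-4, a))) evaluates to false; next tmp becomes -143; next acc becomes 0; next at k=2:; next acc becomes 0; next at k=3:; next acc becomes 0; next acc becomes 1; next final value 143 | g: tmp becomes -144; next (!(!((6 * b) >= min(-4, a)))) evaluates to true; next tmp becomes -143; next acc becomes 0; next acc becomes 0; next acc becomes 0; next acc becomes 1; next final value 143 — matching result 143.
Checked all 72 inputs in the declared domain: the outputs agree on every one.
verdict: equivalent


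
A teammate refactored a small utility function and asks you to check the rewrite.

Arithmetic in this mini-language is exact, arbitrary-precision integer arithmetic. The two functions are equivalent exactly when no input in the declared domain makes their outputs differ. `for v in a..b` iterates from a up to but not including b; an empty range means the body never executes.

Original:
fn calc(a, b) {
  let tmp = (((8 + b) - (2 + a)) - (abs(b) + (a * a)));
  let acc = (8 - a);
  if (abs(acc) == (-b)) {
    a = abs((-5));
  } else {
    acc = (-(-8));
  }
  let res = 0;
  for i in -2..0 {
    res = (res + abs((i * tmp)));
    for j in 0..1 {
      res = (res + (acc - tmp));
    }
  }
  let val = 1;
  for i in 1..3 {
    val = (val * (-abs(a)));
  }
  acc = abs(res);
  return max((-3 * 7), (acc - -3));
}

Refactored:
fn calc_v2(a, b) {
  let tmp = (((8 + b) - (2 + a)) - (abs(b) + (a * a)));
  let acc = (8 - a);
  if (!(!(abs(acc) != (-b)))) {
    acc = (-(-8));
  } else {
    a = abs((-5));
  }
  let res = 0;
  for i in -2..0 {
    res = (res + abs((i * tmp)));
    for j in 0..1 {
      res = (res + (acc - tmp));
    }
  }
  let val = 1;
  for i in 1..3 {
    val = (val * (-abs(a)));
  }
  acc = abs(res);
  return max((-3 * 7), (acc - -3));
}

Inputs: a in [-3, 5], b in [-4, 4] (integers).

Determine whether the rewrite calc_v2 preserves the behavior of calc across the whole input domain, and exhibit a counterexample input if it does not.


Equivalent — the differences include boolean connective usage differs, plus comparison usage differs, yet no declared input distinguishes the two.
As a probe, take a=3, b=0: calc runs tmp=-6, then acc=5, then (abs(acc) == (-b)) is false, then acc=8, then res=0, then (i=-2), then res=12, then (j=0), then res=26, then (i=-1), then res=32, then (j=0), then res=46, then val=1, then (i=1), then val=-3, then (i=2), then val=9, then acc=46, then returns 49; calc_v2 runs tmp=-6, then acc=5, then (!(!(abs(acc) != (-b)))) is true, then acc=8, then res=0, then (i=-2), then res=12, then (j=0), then res=26, then (i=-1), then res=32, then (j=0), then res=46, then val=1, then (i=1), then val=-3, then (i=2), then val=9, then acc=46, then returns 49; both end at 49.
Across all 81 domain points the two functions coincide.
verdict: equivalent


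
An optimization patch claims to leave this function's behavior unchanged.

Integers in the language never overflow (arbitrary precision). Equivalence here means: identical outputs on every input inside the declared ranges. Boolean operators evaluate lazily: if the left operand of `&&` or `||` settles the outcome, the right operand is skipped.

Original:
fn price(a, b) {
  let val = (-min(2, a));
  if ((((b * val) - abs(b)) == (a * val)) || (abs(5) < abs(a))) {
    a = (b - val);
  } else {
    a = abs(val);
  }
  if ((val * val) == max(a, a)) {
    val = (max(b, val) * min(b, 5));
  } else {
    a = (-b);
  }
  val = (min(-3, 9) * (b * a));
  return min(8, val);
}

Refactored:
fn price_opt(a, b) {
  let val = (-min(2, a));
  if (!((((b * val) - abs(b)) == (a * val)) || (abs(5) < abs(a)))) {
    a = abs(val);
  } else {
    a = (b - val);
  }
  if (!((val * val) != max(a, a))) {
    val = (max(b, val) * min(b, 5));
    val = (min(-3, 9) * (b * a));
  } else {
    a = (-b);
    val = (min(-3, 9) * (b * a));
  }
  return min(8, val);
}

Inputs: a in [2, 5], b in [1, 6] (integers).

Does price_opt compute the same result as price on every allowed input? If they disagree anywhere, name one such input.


Although comparison usage differs, plus arithmetic usage differs, plus boolean connective usage differs, plus min/max/abs usage differs, plus statement counts differ, plus constant usage differs, 24/24 inputs agree.
verdict: equivalent


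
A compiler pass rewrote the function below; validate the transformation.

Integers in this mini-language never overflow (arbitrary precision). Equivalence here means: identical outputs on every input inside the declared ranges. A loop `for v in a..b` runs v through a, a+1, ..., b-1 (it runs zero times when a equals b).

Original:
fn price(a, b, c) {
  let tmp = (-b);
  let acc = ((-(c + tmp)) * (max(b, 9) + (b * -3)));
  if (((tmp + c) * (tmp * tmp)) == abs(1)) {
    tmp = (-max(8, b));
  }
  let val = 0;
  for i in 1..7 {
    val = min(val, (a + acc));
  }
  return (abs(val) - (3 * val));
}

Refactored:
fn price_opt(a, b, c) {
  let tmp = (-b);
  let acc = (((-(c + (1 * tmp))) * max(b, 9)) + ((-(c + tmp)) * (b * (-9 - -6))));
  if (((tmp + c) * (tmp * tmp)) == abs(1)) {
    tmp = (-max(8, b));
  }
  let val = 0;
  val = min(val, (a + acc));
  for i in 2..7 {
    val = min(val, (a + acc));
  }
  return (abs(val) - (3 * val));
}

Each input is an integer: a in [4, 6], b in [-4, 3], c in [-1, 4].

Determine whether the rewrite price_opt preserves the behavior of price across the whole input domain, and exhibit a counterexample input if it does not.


The two are interchangeable: constant usage differs, plus arithmetic usage differs, plus statement counts differ, plus min/max/abs usage differs, plus loop structure differs, and every declared input agrees.
As a probe, take a=4, b=-2, c=-1: price runs tmp := 2 | acc := -15 | (((tmp + c) * (tmp * tmp)) == abs(1)): false | val := 0 | iter i=1: | val := -11 | iter i=2: | val := -11 | iter i=3: | val := -11 | iter i=4: | val := -11 | iter i=5: | val := -11 | iter i=6: | val := -11 | result 44; price_opt runs tmp := 2 | acc := -15 | (((tmp + c) * (tmp * tmp)) == abs(1)): false | val := 0 | val := -11 | iter i=2: | val := -11 | iter i=3: | val := -11 | iter i=4: | val := -11 | iter i=5: | val := -11 | iter i=6: | val := -11 | result 44; both end at 44.
An exhaustive pass over the 144 declared inputs shows identical outputs.
verdict: equivalent
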